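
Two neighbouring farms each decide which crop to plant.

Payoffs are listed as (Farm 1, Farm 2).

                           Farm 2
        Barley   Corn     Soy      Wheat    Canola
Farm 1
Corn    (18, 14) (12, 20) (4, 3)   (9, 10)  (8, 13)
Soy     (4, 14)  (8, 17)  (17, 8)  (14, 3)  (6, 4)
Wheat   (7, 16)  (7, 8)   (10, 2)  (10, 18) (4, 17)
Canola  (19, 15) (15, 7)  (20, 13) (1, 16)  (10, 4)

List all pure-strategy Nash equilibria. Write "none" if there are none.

For each strategy profile, look for a profitable unilateral deviation.
(Corn, Barley): Farm 1 can switch to Canola (18 → 19). Not NE.
(Corn, Corn): Farm 1 can switch to Canola (12 → 15). Not NE.
(Corn, Soy): Farm 1 can switch to Soy (4 → 17). Not NE.
(Corn, Wheat): Farm 1 can switch to Soy (9 → 14). Not NE.
(Corn, Canola): Farm 1 can switch to Canola (8 → 10). Not NE.
(Soy, Barley): Farm 1 can switch to Corn (4 → 18). Not NE.
(Soy, Corn): Farm 1 can switch to Corn (8 → 12). Not NE.
(Soy, Soy): Farm 1 can switch to Canola (17 → 20). Not NE.
(The remaining 12 profiles each have a profitable deviation by the same check.)

No pure-strategy Nash equilibrium.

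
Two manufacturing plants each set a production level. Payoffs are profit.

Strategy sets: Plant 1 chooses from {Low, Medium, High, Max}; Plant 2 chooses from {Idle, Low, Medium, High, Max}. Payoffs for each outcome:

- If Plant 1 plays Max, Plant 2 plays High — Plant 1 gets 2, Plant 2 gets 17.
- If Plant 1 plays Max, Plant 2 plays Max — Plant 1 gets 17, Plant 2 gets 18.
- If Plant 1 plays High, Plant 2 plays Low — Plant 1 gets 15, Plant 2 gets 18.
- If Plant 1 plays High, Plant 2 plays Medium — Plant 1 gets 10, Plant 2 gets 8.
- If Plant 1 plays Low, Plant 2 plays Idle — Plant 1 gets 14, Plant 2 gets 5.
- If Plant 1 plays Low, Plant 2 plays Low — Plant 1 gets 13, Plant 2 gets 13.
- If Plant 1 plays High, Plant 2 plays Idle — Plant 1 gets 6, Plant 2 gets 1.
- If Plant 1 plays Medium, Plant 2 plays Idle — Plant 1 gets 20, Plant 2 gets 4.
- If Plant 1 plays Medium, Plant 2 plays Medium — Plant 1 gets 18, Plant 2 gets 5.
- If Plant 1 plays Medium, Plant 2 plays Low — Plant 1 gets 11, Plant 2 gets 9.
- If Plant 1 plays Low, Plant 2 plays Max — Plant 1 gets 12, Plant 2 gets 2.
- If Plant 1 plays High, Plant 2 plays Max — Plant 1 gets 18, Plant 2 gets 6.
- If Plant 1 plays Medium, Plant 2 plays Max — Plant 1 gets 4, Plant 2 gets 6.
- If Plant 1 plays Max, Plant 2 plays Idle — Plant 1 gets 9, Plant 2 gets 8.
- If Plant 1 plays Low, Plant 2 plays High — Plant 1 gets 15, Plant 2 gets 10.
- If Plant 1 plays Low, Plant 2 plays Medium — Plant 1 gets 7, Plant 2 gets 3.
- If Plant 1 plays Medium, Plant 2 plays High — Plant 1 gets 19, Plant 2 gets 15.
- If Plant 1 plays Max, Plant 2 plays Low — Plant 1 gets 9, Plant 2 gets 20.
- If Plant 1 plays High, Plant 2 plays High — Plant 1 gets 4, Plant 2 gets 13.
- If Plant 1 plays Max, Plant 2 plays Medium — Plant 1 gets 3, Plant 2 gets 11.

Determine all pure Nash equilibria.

Pure-strategy Nash equilibria: (Medium, High), (High, Low)

(Low, Idle): Plant 1 can switch to Medium (14 → 20). Not NE.
(Low, Low): Plant 1 can switch to High (13 → 15). Not NE.
(Low, Medium): Plant 1 can switch to Medium (7 → 18). Not NE.
(Low, High): Plant 1 can switch to Medium (15 → 19). Not NE.
(Low, Max): Plant 1 can switch to High (12 → 18). Not NE.
(Medium, Idle): Plant 2 can switch to Low (4 → 9). Not NE.
(Medium, Low): Plant 1 can switch to Low (11 → 13). Not NE.
(Medium, Medium): Plant 2 can switch to Low (5 → 9). Not NE.
(Medium, High): Plant 1 gets 19, best alternative 15; Plant 2 gets 15, best alternative 9. No profitable deviation — NE.
(High, Low): Plant 1 gets 15, best alternative 13; Plant 2 gets 18, best alternative 13. No profitable deviation — NE.
(The remaining 10 profiles each have a profitable deviation by the same check.)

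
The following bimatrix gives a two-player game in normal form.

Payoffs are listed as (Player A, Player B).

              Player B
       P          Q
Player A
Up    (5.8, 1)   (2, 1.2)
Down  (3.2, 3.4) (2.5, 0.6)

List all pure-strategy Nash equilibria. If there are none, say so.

There is no pure-strategy Nash equilibrium.

(Up, P): Player B can switch to Q (1 → 1.2). Not NE.
(Up, Q): Player A can switch to Down (2 → 2.5). Not NE.
(Down, P): Player A can switch to Up (3.2 → 5.8). Not NE.
(Down, Q): Player B can switch to P (0.6 → 3.4). Not NE.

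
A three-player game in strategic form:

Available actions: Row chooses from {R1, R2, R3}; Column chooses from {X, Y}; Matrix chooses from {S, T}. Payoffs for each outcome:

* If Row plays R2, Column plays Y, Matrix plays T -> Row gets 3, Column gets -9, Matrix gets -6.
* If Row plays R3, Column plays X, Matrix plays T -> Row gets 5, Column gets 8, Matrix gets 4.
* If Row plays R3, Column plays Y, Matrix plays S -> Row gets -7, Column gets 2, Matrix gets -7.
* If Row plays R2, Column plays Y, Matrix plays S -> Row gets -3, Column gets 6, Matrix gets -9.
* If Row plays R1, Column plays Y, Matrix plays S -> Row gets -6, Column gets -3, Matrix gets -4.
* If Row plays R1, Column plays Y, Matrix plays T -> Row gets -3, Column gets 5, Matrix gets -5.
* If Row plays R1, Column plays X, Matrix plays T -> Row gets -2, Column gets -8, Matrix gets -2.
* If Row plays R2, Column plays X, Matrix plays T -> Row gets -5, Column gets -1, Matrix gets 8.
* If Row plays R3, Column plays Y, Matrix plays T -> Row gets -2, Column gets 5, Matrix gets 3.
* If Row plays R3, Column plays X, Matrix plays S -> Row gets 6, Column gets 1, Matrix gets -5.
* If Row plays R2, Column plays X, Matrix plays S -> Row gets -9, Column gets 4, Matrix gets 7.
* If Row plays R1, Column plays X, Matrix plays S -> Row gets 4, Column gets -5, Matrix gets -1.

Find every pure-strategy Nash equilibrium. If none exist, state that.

(R3, X, T)

Row against (X, S): payoffs 4, -9, 6 → best response R3.
Row against (X, T): payoffs -2, -5, 5 → best response R3.
Row against (Y, S): payoffs -6, -3, -7 → best response R2.
Row against (Y, T): payoffs -3, 3, -2 → best response R2.
Column against (R1, S): payoffs -5, -3 → best response Y.
Column against (R1, T): payoffs -8, 5 → best response Y.
Column against (R2, S): payoffs 4, 6 → best response Y.
Column against (R2, T): payoffs -1, -9 → best response X.
Column against (R3, S): payoffs 1, 2 → best response Y.
Column against (R3, T): payoffs 8, 5 → best response X.
Matrix against (R1, X): payoffs -1, -2 → best response S.
Matrix against (R1, Y): payoffs -4, -5 → best response S.
Matrix against (R2, X): payoffs 7, 8 → best response T.
Matrix against (R2, Y): payoffs -9, -6 → best response T.
Matrix against (R3, X): payoffs -5, 4 → best response T.
Matrix against (R3, Y): payoffs -7, 3 → best response T.
Mutual best responses: (R3, X, T).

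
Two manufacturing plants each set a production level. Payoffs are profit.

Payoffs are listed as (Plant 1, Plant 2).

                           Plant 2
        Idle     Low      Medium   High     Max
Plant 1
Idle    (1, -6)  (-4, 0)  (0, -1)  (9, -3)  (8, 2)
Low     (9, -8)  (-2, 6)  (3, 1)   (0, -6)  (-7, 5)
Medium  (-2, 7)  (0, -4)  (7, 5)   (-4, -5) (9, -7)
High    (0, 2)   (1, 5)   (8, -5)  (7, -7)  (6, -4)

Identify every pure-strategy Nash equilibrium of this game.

The unique pure-strategy Nash equilibrium is (High, Low).

For each player, find the best response to each opponent profile; mutual best responses are the pure NE.
Plant 1 against Idle: payoffs 1, 9, -2, 0 → best response Low.
Plant 1 against Low: payoffs -4, -2, 0, 1 → best response High.
Plant 1 against Medium: payoffs 0, 3, 7, 8 → best response High.
Plant 1 against High: payoffs 9, 0, -4, 7 → best response Idle.
Plant 1 against Max: payoffs 8, -7, 9, 6 → best response Medium.
Plant 2 against Idle: payoffs -6, 0, -1, -3, 2 → best response Max.
Plant 2 against Low: payoffs -8, 6, 1, -6, 5 → best response Low.
Plant 2 against Medium: payoffs 7, -4, 5, -5, -7 → best response Idle.
Plant 2 against High: payoffs 2, 5, -5, -7, -4 → best response Low.
Mutual best responses: (High, Low).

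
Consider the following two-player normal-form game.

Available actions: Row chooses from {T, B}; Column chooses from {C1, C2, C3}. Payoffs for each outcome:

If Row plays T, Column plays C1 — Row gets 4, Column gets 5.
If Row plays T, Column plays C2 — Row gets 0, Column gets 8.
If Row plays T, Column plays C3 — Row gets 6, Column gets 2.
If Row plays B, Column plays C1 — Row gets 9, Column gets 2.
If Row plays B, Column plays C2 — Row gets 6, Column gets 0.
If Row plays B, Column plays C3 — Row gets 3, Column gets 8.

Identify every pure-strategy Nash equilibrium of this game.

There is no pure-strategy Nash equilibrium.

For each player, find the best response to each opponent profile; mutual best responses are the pure NE.
Row against C1: payoffs 4, 9 → best response B.
Row against C2: payoffs 0, 6 → best response B.
Row against C3: payoffs 6, 3 → best response T.
Column against T: payoffs 5, 8, 2 → best response C2.
Column against B: payoffs 2, 0, 8 → best response C3.
No profile is a mutual best response for all players.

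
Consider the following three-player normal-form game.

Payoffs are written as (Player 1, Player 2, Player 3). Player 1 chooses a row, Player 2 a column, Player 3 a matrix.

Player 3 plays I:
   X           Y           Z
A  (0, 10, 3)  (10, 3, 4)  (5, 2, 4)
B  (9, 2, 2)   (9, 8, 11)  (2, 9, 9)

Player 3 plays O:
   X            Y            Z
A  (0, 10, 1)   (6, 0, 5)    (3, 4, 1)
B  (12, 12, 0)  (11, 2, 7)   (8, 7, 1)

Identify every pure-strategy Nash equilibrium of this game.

No pure-strategy Nash equilibrium.

(A, X, I): Player 1 can switch to B (0 → 9). Not NE.
(A, X, O): Player 1 can switch to B (0 → 12). Not NE.
(A, Y, I): Player 2 can switch to X (3 → 10). Not NE.
(A, Y, O): Player 1 can switch to B (6 → 11). Not NE.
(A, Z, I): Player 2 can switch to X (2 → 10). Not NE.
(A, Z, O): Player 1 can switch to B (3 → 8). Not NE.
(B, X, I): Player 2 can switch to Y (2 → 8). Not NE.
(B, X, O): Player 3 can switch to I (0 → 2). Not NE.
(The remaining 4 profiles each have a profitable deviation by the same check.)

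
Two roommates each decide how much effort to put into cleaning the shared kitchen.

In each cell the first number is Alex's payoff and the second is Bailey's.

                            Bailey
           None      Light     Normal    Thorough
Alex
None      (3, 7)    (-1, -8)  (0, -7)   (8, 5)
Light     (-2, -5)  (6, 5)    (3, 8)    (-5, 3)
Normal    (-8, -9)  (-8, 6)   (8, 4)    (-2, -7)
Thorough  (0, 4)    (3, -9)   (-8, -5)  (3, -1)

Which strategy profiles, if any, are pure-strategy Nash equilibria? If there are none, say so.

The unique pure-strategy Nash equilibrium is (None, None).

Check each profile: it is a Nash equilibrium iff no player can strictly gain by switching unilaterally.
(None, None): Alex gets 3, best alternative 0; Bailey gets 7, best alternative 5. No profitable deviation — NE.
(None, Light): Alex can switch to Light (-1 → 6). Not NE.
(None, Normal): Alex can switch to Light (0 → 3). Not NE.
(None, Thorough): Bailey can switch to None (5 → 7). Not NE.
(Light, None): Alex can switch to None (-2 → 3). Not NE.
(Light, Light): Bailey can switch to Normal (5 → 8). Not NE.
(Light, Normal): Alex can switch to Normal (3 → 8). Not NE.
(Light, Thorough): Alex can switch to None (-5 → 8). Not NE.
(Normal, None): Alex can switch to None (-8 → 3). Not NE.
(The remaining 7 profiles each have a profitable deviation by the same check.)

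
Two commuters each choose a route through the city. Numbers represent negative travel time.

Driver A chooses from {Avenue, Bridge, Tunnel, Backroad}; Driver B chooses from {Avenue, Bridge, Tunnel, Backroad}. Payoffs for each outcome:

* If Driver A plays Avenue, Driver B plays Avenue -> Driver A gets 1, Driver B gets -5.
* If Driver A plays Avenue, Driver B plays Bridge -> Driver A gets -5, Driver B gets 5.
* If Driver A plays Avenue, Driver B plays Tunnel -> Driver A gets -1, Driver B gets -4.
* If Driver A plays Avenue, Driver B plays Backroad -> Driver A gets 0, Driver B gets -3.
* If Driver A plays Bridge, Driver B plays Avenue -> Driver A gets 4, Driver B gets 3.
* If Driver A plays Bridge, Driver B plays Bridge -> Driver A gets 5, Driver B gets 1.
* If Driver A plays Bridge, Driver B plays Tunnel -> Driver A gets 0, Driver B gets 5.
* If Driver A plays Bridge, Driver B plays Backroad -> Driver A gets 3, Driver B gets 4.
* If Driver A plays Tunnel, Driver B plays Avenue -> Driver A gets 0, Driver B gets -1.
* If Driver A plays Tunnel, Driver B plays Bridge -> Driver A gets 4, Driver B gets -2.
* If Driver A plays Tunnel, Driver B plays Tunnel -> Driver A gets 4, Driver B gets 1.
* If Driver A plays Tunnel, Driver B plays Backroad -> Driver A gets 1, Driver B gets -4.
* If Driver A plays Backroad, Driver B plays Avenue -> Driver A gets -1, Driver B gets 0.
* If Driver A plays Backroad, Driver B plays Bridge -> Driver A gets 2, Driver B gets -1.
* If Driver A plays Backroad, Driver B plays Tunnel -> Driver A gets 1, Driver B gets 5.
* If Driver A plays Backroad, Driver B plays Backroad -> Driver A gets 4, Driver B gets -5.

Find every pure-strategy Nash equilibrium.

For each strategy profile, look for a profitable unilateral deviation.
(Avenue, Avenue): Driver A can switch to Bridge (1 → 4). Not NE.
(Avenue, Bridge): Driver A can switch to Bridge (-5 → 5). Not NE.
(Avenue, Tunnel): Driver A can switch to Bridge (-1 → 0). Not NE.
(Avenue, Backroad): Driver A can switch to Bridge (0 → 3). Not NE.
(Bridge, Avenue): Driver B can switch to Tunnel (3 → 5). Not NE.
(Bridge, Bridge): Driver B can switch to Avenue (1 → 3). Not NE.
(Tunnel, Tunnel): Driver A gets 4, best alternative 1; Driver B gets 1, best alternative -1. No profitable deviation — NE.
(The remaining 9 profiles each have a profitable deviation by the same check.)

The unique pure-strategy Nash equilibrium is (Tunnel, Tunnel).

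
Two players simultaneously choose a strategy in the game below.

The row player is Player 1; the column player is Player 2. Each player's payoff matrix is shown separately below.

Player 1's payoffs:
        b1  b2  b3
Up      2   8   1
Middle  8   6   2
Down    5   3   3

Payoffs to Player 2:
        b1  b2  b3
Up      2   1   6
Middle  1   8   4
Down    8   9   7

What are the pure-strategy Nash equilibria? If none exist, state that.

Player 1 against b1: payoffs 2, 8, 5 → best response Middle.
Player 1 against b2: payoffs 8, 6, 3 → best response Up.
Player 1 against b3: payoffs 1, 2, 3 → best response Down.
Player 2 against Up: payoffs 2, 1, 6 → best response b3.
Player 2 against Middle: payoffs 1, 8, 4 → best response b2.
Player 2 against Down: payoffs 8, 9, 7 → best response b2.
No profile is a mutual best response for all players.

none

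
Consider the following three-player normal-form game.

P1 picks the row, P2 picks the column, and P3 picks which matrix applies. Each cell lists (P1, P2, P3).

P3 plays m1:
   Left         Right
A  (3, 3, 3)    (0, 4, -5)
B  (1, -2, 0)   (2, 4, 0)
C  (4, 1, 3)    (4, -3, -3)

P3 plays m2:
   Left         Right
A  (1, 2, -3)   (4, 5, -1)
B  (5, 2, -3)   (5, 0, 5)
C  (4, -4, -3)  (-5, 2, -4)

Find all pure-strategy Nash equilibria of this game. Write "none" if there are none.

Pure NE: (C, Left, m1)

(A, Left, m1): P1 can switch to C (3 → 4). Not NE.
(A, Left, m2): P1 can switch to B (1 → 5). Not NE.
(A, Right, m1): P1 can switch to B (0 → 2). Not NE.
(A, Right, m2): P1 can switch to B (4 → 5). Not NE.
(B, Left, m1): P1 can switch to A (1 → 3). Not NE.
(B, Left, m2): P3 can switch to m1 (-3 → 0). Not NE.
(B, Right, m1): P1 can switch to C (2 → 4). Not NE.
(B, Right, m2): P2 can switch to Left (0 → 2). Not NE.
(C, Left, m1): P1 gets 4, best alternative 3; P2 gets 1, best alternative -3; P3 gets 3, best alternative -3. No profitable deviation — NE.
(C, Left, m2): P1 can switch to B (4 → 5). Not NE.
(C, Right, m1): P2 can switch to Left (-3 → 1). Not NE.
(C, Right, m2): P1 can switch to A (-5 → 4). Not NE.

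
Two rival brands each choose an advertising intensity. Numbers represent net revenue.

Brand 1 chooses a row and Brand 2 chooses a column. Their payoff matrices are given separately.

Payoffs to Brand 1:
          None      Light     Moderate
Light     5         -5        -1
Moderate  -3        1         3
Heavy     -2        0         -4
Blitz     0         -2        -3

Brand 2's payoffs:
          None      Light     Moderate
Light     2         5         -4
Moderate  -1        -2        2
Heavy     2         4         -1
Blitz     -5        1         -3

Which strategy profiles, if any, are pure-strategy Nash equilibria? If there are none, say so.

The unique pure-strategy Nash equilibrium is (Moderate, Moderate).

Brand 1 against None: payoffs 5, -3, -2, 0 → best response Light.
Brand 1 against Light: payoffs -5, 1, 0, -2 → best response Moderate.
Brand 1 against Moderate: payoffs -1, 3, -4, -3 → best response Moderate.
Brand 2 against Light: payoffs 2, 5, -4 → best response Light.
Brand 2 against Moderate: payoffs -1, -2, 2 → best response Moderate.
Brand 2 against Heavy: payoffs 2, 4, -1 → best response Light.
Brand 2 against Blitz: payoffs -5, 1, -3 → best response Light.
Mutual best responses: (Moderate, Moderate).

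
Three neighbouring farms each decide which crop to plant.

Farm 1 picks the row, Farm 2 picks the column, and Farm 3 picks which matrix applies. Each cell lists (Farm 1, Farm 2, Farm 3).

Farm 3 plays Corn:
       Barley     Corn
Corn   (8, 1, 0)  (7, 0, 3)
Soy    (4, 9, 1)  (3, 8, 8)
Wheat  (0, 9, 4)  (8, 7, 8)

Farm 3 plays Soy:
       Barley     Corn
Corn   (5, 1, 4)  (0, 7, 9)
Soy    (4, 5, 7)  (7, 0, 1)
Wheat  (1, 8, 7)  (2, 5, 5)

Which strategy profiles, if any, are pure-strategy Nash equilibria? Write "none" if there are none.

No pure-strategy Nash equilibrium.

For each player, find the best response to each opponent profile; mutual best responses are the pure NE.
Farm 1 against (Barley, Corn): payoffs 8, 4, 0 → best response Corn.
Farm 1 against (Barley, Soy): payoffs 5, 4, 1 → best response Corn.
Farm 1 against (Corn, Corn): payoffs 7, 3, 8 → best response Wheat.
Farm 1 against (Corn, Soy): payoffs 0, 7, 2 → best response Soy.
Farm 2 against (Corn, Corn): payoffs 1, 0 → best response Barley.
Farm 2 against (Corn, Soy): payoffs 1, 7 → best response Corn.
Farm 2 against (Soy, Corn): payoffs 9, 8 → best response Barley.
Farm 2 against (Soy, Soy): payoffs 5, 0 → best response Barley.
Farm 2 against (Wheat, Corn): payoffs 9, 7 → best response Barley.
Farm 2 against (Wheat, Soy): payoffs 8, 5 → best response Barley.
Farm 3 against (Corn, Barley): payoffs 0, 4 → best response Soy.
Farm 3 against (Corn, Corn): payoffs 3, 9 → best response Soy.
Farm 3 against (Soy, Barley): payoffs 1, 7 → best response Soy.
Farm 3 against (Soy, Corn): payoffs 8, 1 → best response Corn.
Farm 3 against (Wheat, Barley): payoffs 4, 7 → best response Soy.
Farm 3 against (Wheat, Corn): payoffs 8, 5 → best response Corn.
No profile is a mutual best response for all players.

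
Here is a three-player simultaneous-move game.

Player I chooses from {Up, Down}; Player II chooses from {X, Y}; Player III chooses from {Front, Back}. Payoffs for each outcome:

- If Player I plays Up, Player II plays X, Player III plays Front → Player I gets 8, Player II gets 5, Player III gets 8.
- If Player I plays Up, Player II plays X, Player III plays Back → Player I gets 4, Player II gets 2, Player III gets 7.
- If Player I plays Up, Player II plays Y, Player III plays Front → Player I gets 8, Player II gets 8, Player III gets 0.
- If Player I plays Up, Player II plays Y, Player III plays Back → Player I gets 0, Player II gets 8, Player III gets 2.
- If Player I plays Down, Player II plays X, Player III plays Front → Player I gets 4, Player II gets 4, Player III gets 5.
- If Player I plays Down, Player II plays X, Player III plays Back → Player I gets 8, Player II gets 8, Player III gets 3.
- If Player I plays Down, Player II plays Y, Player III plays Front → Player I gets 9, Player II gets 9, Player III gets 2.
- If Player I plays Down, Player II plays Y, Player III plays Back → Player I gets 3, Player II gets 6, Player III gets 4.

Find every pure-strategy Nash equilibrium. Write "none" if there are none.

none

For each strategy profile, look for a profitable unilateral deviation.
(Up, X, Front): Player II can switch to Y (5 → 8). Not NE.
(Up, X, Back): Player I can switch to Down (4 → 8). Not NE.
(Up, Y, Front): Player I can switch to Down (8 → 9). Not NE.
(Up, Y, Back): Player I can switch to Down (0 → 3). Not NE.
(Down, X, Front): Player I can switch to Up (4 → 8). Not NE.
(Down, X, Back): Player III can switch to Front (3 → 5). Not NE.
(The remaining 2 profiles each have a profitable deviation by the same check.)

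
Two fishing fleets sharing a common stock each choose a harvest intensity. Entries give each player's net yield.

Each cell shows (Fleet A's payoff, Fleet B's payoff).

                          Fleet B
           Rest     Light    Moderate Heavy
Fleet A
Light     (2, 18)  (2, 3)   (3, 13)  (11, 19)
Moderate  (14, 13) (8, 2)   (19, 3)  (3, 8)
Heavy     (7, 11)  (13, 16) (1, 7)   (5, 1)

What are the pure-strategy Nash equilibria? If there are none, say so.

(Light, Heavy); (Moderate, Rest); (Heavy, Light)

Fleet A against Rest: payoffs 2, 14, 7 → best response Moderate.
Fleet A against Light: payoffs 2, 8, 13 → best response Heavy.
Fleet A against Moderate: payoffs 3, 19, 1 → best response Moderate.
Fleet A against Heavy: payoffs 11, 3, 5 → best response Light.
Fleet B against Light: payoffs 18, 3, 13, 19 → best response Heavy.
Fleet B against Moderate: payoffs 13, 2, 3, 8 → best response Rest.
Fleet B against Heavy: payoffs 11, 16, 7, 1 → best response Light.
Mutual best responses: (Light, Heavy); (Moderate, Rest); (Heavy, Light).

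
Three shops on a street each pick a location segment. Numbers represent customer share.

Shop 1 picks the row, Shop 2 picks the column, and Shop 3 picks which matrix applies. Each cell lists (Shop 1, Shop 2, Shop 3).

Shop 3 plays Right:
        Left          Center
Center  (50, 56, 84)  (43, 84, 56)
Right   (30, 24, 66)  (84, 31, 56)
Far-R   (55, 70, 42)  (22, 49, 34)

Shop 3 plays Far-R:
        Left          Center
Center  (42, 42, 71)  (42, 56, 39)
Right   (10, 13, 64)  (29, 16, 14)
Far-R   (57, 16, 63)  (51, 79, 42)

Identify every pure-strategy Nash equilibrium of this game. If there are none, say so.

(Right, Center, Right) and (Far-R, Center, Far-R)

(Center, Left, Right): Shop 1 can switch to Far-R (50 → 55). Not NE.
(Center, Left, Far-R): Shop 1 can switch to Far-R (42 → 57). Not NE.
(Center, Center, Right): Shop 1 can switch to Right (43 → 84). Not NE.
(Center, Center, Far-R): Shop 1 can switch to Far-R (42 → 51). Not NE.
(Right, Left, Right): Shop 1 can switch to Center (30 → 50). Not NE.
(Right, Left, Far-R): Shop 1 can switch to Center (10 → 42). Not NE.
(Right, Center, Right): Shop 1 gets 84, best alternative 43; Shop 2 gets 31, best alternative 24; Shop 3 gets 56, best alternative 14. No profitable deviation — NE.
(Right, Center, Far-R): Shop 1 can switch to Center (29 → 42). Not NE.
(Far-R, Left, Right): Shop 3 can switch to Far-R (42 → 63). Not NE.
(Far-R, Left, Far-R): Shop 2 can switch to Center (16 → 79). Not NE.
(Far-R, Center, Right): Shop 1 can switch to Center (22 → 43). Not NE.
(Far-R, Center, Far-R): Shop 1 gets 51, best alternative 42; Shop 2 gets 79, best alternative 16; Shop 3 gets 42, best alternative 34. No profitable deviation — NE.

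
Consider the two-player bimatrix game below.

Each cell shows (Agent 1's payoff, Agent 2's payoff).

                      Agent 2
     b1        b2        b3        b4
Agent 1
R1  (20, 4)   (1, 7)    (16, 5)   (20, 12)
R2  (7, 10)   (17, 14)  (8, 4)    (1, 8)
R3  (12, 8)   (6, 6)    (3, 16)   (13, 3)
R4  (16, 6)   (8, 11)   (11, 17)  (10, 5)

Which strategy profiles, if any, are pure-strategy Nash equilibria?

(R1, b1): Agent 2 can switch to b2 (4 → 7). Not NE.
(R1, b2): Agent 1 can switch to R2 (1 → 17). Not NE.
(R1, b3): Agent 2 can switch to b2 (5 → 7). Not NE.
(R1, b4): Agent 1 gets 20, best alternative 13; Agent 2 gets 12, best alternative 7. No profitable deviation — NE.
(R2, b1): Agent 1 can switch to R1 (7 → 20). Not NE.
(R2, b2): Agent 1 gets 17, best alternative 8; Agent 2 gets 14, best alternative 10. No profitable deviation — NE.
(R2, b3): Agent 1 can switch to R1 (8 → 16). Not NE.
(R2, b4): Agent 1 can switch to R1 (1 → 20). Not NE.
(The remaining 8 profiles each have a profitable deviation by the same check.)

Pure-strategy Nash equilibria: (R1, b4), (R2, b2)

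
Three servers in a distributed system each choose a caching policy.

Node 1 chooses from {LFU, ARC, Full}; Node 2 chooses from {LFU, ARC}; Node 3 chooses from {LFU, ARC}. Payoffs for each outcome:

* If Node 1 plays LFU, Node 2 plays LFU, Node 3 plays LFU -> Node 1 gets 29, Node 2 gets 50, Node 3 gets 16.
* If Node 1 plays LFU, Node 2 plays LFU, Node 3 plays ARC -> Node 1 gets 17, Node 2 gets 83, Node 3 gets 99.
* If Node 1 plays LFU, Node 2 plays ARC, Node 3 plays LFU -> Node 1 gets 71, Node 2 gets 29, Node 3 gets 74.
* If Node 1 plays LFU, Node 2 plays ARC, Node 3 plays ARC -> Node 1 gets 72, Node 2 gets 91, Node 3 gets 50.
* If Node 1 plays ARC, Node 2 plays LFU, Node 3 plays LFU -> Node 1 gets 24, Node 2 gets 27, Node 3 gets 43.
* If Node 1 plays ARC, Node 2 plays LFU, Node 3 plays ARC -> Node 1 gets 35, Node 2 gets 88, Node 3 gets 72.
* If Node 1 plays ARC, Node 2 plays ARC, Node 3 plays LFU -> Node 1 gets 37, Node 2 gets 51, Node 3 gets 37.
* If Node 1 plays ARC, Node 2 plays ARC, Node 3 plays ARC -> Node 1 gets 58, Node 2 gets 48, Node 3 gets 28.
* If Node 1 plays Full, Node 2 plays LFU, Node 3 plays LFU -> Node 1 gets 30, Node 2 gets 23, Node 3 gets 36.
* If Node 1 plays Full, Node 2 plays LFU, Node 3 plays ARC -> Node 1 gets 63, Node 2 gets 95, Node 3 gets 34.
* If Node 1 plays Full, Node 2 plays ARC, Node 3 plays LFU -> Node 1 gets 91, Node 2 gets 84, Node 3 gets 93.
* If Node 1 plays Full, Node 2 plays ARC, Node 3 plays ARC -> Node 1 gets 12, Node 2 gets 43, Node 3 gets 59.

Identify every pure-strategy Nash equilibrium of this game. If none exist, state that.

Pure NE: (Full, ARC, LFU)

(LFU, LFU, LFU): Node 1 can switch to Full (29 → 30). Not NE.
(LFU, LFU, ARC): Node 1 can switch to ARC (17 → 35). Not NE.
(LFU, ARC, LFU): Node 1 can switch to Full (71 → 91). Not NE.
(LFU, ARC, ARC): Node 3 can switch to LFU (50 → 74). Not NE.
(ARC, LFU, LFU): Node 1 can switch to LFU (24 → 29). Not NE.
(ARC, LFU, ARC): Node 1 can switch to Full (35 → 63). Not NE.
(ARC, ARC, LFU): Node 1 can switch to LFU (37 → 71). Not NE.
(ARC, ARC, ARC): Node 1 can switch to LFU (58 → 72). Not NE.
(Full, LFU, LFU): Node 2 can switch to ARC (23 → 84). Not NE.
(Full, LFU, ARC): Node 3 can switch to LFU (34 → 36). Not NE.
(Full, ARC, LFU): Node 1 gets 91, best alternative 71; Node 2 gets 84, best alternative 23; Node 3 gets 93, best alternative 59. No profitable deviation — NE.
(The remaining 1 profile has a profitable deviation by the same check.)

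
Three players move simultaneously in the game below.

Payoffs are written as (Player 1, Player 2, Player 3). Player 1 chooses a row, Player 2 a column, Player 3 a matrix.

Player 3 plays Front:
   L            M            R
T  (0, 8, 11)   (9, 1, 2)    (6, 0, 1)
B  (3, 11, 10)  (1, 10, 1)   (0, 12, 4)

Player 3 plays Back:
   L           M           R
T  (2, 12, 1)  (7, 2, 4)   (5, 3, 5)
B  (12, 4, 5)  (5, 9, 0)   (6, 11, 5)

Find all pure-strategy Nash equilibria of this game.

(T, L, Front): Player 1 can switch to B (0 → 3). Not NE.
(T, L, Back): Player 1 can switch to B (2 → 12). Not NE.
(T, M, Front): Player 2 can switch to L (1 → 8). Not NE.
(T, M, Back): Player 2 can switch to L (2 → 12). Not NE.
(T, R, Front): Player 2 can switch to L (0 → 8). Not NE.
(T, R, Back): Player 1 can switch to B (5 → 6). Not NE.
(B, L, Front): Player 2 can switch to R (11 → 12). Not NE.
(B, L, Back): Player 2 can switch to M (4 → 9). Not NE.
(B, M, Front): Player 1 can switch to T (1 → 9). Not NE.
(B, M, Back): Player 1 can switch to T (5 → 7). Not NE.
(B, R, Front): Player 1 can switch to T (0 → 6). Not NE.
(B, R, Back): Player 1 gets 6, best alternative 5; Player 2 gets 11, best alternative 9; Player 3 gets 5, best alternative 4. No profitable deviation — NE.

(B, R, Back)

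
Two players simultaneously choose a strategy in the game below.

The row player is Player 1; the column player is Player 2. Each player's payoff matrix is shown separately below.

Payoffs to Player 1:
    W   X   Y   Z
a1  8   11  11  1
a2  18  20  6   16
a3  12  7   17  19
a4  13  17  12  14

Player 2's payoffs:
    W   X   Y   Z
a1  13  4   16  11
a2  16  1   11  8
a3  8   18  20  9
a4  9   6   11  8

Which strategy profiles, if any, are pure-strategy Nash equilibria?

Pure-strategy Nash equilibria: (a2, W); (a3, Y)

Mark each player's best response to every combination of opponents' strategies; a profile where every player is best-responding is a pure Nash equilibrium.
Player 1 against W: payoffs 8, 18, 12, 13 → best response a2.
Player 1 against X: payoffs 11, 20, 7, 17 → best response a2.
Player 1 against Y: payoffs 11, 6, 17, 12 → best response a3.
Player 1 against Z: payoffs 1, 16, 19, 14 → best response a3.
Player 2 against a1: payoffs 13, 4, 16, 11 → best response Y.
Player 2 against a2: payoffs 16, 1, 11, 8 → best response W.
Player 2 against a3: payoffs 8, 18, 20, 9 → best response Y.
Player 2 against a4: payoffs 9, 6, 11, 8 → best response Y.
Mutual best responses: (a2, W); (a3, Y).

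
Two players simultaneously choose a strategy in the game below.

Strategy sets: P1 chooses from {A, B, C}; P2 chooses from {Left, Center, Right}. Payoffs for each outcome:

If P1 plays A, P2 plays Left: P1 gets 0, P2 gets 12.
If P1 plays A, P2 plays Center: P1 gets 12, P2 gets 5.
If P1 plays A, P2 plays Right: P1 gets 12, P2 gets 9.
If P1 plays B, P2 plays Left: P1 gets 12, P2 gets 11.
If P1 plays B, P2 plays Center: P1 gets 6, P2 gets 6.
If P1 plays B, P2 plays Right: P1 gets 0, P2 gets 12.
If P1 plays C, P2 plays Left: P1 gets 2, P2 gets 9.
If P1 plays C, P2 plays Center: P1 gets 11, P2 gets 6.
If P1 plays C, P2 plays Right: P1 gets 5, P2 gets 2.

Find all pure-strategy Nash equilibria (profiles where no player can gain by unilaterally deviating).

There is no pure-strategy Nash equilibrium.

For each strategy profile, look for a profitable unilateral deviation.
(A, Left): P1 can switch to B (0 → 12). Not NE.
(A, Center): P2 can switch to Left (5 → 12). Not NE.
(A, Right): P2 can switch to Left (9 → 12). Not NE.
(B, Left): P2 can switch to Right (11 → 12). Not NE.
(B, Center): P1 can switch to A (6 → 12). Not NE.
(B, Right): P1 can switch to A (0 → 12). Not NE.
(C, Left): P1 can switch to B (2 → 12). Not NE.
(C, Center): P1 can switch to A (11 → 12). Not NE.
(C, Right): P1 can switch to A (5 → 12). Not NE.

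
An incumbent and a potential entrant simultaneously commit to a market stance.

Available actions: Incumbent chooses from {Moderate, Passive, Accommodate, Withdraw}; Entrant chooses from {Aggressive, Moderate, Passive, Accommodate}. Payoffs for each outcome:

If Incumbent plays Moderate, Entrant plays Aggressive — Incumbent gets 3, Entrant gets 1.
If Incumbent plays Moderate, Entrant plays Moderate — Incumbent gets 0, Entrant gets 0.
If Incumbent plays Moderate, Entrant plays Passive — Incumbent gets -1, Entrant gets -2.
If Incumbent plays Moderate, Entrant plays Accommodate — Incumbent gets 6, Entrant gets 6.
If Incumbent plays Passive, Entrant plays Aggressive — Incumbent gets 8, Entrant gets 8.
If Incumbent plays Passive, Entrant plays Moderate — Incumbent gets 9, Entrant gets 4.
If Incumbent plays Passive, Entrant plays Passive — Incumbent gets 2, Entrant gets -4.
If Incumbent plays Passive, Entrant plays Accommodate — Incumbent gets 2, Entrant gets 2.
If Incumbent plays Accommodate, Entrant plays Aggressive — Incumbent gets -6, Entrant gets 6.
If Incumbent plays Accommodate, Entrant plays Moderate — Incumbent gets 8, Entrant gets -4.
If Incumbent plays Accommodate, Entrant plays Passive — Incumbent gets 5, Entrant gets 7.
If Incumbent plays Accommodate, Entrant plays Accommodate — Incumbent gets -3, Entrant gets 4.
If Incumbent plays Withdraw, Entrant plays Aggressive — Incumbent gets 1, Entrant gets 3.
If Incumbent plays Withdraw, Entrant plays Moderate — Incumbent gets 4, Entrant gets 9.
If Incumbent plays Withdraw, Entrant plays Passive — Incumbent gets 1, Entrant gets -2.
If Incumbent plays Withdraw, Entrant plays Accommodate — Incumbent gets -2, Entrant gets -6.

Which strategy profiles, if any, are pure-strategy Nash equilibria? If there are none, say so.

The pure Nash equilibria are (Moderate, Accommodate), (Passive, Aggressive), (Accommodate, Passive).

Incumbent against Aggressive: payoffs 3, 8, -6, 1 → best response Passive.
Incumbent against Moderate: payoffs 0, 9, 8, 4 → best response Passive.
Incumbent against Passive: payoffs -1, 2, 5, 1 → best response Accommodate.
Incumbent against Accommodate: payoffs 6, 2, -3, -2 → best response Moderate.
Entrant against Moderate: payoffs 1, 0, -2, 6 → best response Accommodate.
Entrant against Passive: payoffs 8, 4, -4, 2 → best response Aggressive.
Entrant against Accommodate: payoffs 6, -4, 7, 4 → best response Passive.
Entrant against Withdraw: payoffs 3, 9, -2, -6 → best response Moderate.
Mutual best responses: (Moderate, Accommodate); (Passive, Aggressive); (Accommodate, Passive).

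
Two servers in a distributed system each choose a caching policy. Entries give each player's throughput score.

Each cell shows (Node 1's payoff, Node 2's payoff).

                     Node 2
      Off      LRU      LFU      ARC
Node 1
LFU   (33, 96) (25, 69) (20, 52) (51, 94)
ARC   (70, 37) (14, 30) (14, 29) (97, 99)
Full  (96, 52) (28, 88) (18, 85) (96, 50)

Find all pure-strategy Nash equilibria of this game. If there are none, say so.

Node 1 against Off: payoffs 33, 70, 96 → best response Full.
Node 1 against LRU: payoffs 25, 14, 28 → best response Full.
Node 1 against LFU: payoffs 20, 14, 18 → best response LFU.
Node 1 against ARC: payoffs 51, 97, 96 → best response ARC.
Node 2 against LFU: payoffs 96, 69, 52, 94 → best response Off.
Node 2 against ARC: payoffs 37, 30, 29, 99 → best response ARC.
Node 2 against Full: payoffs 52, 88, 85, 50 → best response LRU.
Mutual best responses: (ARC, ARC); (Full, LRU).

Pure-strategy Nash equilibria: (ARC, ARC) and (Full, LRU)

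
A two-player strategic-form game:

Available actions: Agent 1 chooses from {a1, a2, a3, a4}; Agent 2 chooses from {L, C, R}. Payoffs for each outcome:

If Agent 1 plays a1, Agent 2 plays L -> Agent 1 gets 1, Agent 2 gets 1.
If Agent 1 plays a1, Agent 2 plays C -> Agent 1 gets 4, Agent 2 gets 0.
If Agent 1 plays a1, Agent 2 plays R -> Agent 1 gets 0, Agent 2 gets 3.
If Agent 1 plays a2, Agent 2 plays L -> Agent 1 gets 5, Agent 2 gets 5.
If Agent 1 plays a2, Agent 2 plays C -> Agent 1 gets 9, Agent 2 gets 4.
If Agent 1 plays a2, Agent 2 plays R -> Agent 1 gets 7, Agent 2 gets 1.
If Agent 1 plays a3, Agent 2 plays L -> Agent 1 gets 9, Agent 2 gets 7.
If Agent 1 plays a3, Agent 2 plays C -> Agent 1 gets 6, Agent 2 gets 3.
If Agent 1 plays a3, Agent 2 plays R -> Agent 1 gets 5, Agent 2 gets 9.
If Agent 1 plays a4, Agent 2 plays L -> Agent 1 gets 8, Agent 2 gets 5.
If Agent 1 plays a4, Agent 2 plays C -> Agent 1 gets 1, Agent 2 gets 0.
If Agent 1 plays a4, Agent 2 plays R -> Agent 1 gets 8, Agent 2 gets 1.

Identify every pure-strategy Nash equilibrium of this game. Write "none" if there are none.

Agent 1 against L: payoffs 1, 5, 9, 8 → best response a3.
Agent 1 against C: payoffs 4, 9, 6, 1 → best response a2.
Agent 1 against R: payoffs 0, 7, 5, 8 → best response a4.
Agent 2 against a1: payoffs 1, 0, 3 → best response R.
Agent 2 against a2: payoffs 5, 4, 1 → best response L.
Agent 2 against a3: payoffs 7, 3, 9 → best response R.
Agent 2 against a4: payoffs 5, 0, 1 → best response L.
No profile is a mutual best response for all players.

There is no pure-strategy Nash equilibrium.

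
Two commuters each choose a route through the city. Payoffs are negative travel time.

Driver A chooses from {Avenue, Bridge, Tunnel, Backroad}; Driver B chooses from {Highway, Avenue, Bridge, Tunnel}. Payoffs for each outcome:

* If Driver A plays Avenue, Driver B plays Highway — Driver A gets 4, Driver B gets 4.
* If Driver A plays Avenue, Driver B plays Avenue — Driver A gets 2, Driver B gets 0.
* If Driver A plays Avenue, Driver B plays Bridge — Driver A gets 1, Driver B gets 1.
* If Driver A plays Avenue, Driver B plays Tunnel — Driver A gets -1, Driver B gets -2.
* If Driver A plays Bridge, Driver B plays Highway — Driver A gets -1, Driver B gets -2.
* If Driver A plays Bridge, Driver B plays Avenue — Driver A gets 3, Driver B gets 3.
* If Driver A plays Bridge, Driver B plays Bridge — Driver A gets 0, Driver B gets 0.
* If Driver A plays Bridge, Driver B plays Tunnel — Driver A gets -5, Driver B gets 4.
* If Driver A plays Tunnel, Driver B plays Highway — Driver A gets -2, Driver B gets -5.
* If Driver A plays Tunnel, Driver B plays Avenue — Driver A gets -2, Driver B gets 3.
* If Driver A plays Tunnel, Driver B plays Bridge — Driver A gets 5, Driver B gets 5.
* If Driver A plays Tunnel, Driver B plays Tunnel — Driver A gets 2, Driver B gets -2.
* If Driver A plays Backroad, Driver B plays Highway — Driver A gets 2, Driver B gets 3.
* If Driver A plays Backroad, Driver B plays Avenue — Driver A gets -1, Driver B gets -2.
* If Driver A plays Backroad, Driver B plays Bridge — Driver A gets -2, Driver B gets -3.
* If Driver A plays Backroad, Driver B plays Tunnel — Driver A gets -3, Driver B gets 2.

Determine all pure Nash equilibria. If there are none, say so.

The pure Nash equilibria are (Avenue, Highway), (Tunnel, Bridge).

Mark each player's best response to every combination of opponents' strategies; a profile where every player is best-responding is a pure Nash equilibrium.
Driver A against Highway: payoffs 4, -1, -2, 2 → best response Avenue.
Driver A against Avenue: payoffs 2, 3, -2, -1 → best response Bridge.
Driver A against Bridge: payoffs 1, 0, 5, -2 → best response Tunnel.
Driver A against Tunnel: payoffs -1, -5, 2, -3 → best response Tunnel.
Driver B against Avenue: payoffs 4, 0, 1, -2 → best response Highway.
Driver B against Bridge: payoffs -2, 3, 0, 4 → best response Tunnel.
Driver B against Tunnel: payoffs -5, 3, 5, -2 → best response Bridge.
Driver B against Backroad: payoffs 3, -2, -3, 2 → best response Highway.
Mutual best responses: (Avenue, Highway); (Tunnel, Bridge).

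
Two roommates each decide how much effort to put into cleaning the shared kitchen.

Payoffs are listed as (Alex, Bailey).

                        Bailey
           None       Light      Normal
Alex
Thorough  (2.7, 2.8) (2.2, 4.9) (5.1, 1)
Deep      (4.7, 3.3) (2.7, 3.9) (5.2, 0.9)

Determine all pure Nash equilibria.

Alex against None: payoffs 2.7, 4.7 → best response Deep.
Alex against Light: payoffs 2.2, 2.7 → best response Deep.
Alex against Normal: payoffs 5.1, 5.2 → best response Deep.
Bailey against Thorough: payoffs 2.8, 4.9, 1 → best response Light.
Bailey against Deep: payoffs 3.3, 3.9, 0.9 → best response Light.
Mutual best responses: (Deep, Light).

The unique pure-strategy Nash equilibrium is (Deep, Light).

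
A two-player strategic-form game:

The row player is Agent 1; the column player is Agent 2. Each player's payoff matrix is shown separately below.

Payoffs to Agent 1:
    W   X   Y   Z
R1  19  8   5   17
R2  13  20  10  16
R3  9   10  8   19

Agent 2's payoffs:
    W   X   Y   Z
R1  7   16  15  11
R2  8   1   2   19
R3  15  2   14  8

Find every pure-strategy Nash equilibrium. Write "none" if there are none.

Agent 1 against W: payoffs 19, 13, 9 → best response R1.
Agent 1 against X: payoffs 8, 20, 10 → best response R2.
Agent 1 against Y: payoffs 5, 10, 8 → best response R2.
Agent 1 against Z: payoffs 17, 16, 19 → best response R3.
Agent 2 against R1: payoffs 7, 16, 15, 11 → best response X.
Agent 2 against R2: payoffs 8, 1, 2, 19 → best response Z.
Agent 2 against R3: payoffs 15, 2, 14, 8 → best response W.
No profile is a mutual best response for all players.

none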